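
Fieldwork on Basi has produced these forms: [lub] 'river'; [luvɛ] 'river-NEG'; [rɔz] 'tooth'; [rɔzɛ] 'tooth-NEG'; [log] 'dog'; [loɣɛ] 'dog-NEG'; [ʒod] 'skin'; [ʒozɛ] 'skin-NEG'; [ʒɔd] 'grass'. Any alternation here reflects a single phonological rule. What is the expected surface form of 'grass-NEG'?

[ʒɔzɛ]

The root 'skin' surfaces as [ʒod] and [ʒozɛ], with a stem-final [d] ~ [z] alternation.
Compare 'tooth', with invariant [z] in [rɔz] and [rɔzɛ]: an analysis with underlying /z/ and a rule producing [d] in isolation would wrongly predict alternation here too.
The underlying segment must be /d/; voiced stops become fricatives between vowels, yielding [z] there.
From [ʒɔd] the stem 'grass' is /ʒɔd/; between vowels this yields [ʒɔzɛ].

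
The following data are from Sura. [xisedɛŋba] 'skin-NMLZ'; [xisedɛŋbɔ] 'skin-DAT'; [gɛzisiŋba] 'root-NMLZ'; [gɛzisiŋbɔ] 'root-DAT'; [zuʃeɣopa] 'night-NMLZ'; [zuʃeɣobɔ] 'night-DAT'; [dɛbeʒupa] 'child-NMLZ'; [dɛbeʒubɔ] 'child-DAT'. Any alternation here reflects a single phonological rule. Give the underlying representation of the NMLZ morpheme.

/-pa/

The NMLZ morpheme has two allomorphs, [-ba] and [-pa].
By contrast the DAT suffix keeps its initial [b] throughout — that segment must be underlying.
So the underlying form is /-pa/, and voiceless stops become voiced after a nasal.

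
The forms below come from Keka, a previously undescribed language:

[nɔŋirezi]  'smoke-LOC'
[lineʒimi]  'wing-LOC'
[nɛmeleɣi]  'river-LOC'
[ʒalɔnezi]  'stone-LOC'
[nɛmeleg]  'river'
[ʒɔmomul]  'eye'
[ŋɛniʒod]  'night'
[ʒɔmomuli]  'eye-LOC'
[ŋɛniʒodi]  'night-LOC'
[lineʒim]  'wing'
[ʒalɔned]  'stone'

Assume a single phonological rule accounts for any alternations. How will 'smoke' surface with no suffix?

[nɔŋired]

The stem for 'stone' ends in [d] in [ʒalɔned] but [z] in [ʒalɔnezi].
But 'night' keeps [d] in both environments ([ŋɛniʒod], [ŋɛniʒodi]), so there is no rule changing /d/ to [z] before the LOC suffix.
Therefore /z/ is basic and [d] is derived by word-final hardening (voiced fricatives become stops word-finally).
From [nɔŋirezi] the stem 'smoke' is /nɔŋirez/; word-finally this yields [nɔŋired].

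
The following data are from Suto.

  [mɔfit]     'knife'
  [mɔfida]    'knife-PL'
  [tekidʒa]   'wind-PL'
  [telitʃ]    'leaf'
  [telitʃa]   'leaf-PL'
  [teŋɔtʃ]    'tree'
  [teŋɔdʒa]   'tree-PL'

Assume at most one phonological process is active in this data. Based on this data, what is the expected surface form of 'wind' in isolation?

In [teŋɔtʃ] and [teŋɔdʒa] the final segment of 'tree' alternates: [tʃ] ~ [dʒ].
The stem 'leaf' ([telitʃ], [telitʃa]) shows [tʃ] unchanged in both environments, so [tʃ] cannot be basic with [dʒ] derived before the PL suffix.
The alternation reflects word-final obstruent devoicing: voiced obstruents become voiceless word-finally. /dʒ/ is underlying.
From [tekidʒa] the stem 'wind' is /tekidʒ/; word-finally this yields [tekitʃ].

[tekitʃ]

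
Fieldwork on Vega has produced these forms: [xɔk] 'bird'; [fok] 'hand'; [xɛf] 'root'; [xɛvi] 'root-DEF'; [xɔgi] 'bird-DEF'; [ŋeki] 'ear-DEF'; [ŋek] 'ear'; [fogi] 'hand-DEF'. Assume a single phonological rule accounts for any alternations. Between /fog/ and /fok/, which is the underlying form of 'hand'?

/fog/

'hand' shows [g] ~ [k] at the end of the stem ([fogi] vs [fok]).
If /k/ were underlying and a rule turned it into [g] before the DEF suffix, 'ear' would also alternate; but it has [k] in both [ŋeki] and [ŋek].
Therefore /g/ is basic and [k] is derived by word-final obstruent devoicing (voiced obstruents become voiceless word-finally).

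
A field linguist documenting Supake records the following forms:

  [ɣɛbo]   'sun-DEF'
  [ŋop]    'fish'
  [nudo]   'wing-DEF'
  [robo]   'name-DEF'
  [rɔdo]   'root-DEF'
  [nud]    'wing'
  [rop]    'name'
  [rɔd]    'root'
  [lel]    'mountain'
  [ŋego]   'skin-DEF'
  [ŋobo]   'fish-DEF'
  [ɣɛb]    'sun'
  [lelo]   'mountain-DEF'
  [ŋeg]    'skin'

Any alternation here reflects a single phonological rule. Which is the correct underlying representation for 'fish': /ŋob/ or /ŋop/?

/ŋop/

In [ŋobo] and [ŋop] the final segment of 'fish' alternates: [b] ~ [p].
If /b/ were underlying and a rule turned it into [p] in isolation, 'sun' would also alternate; but it has [b] in both [ɣɛbo] and [ɣɛb].
So /p/ is underlying, and a rule of intervocalic voicing — voiceless stops become voiced between vowels — gives [b].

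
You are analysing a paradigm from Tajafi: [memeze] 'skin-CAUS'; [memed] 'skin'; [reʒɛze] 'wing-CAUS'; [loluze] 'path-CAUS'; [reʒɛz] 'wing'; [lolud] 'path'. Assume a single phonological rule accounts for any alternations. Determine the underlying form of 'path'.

/lolud/

In [loluze] and [lolud] the final segment of 'path' alternates: [z] ~ [d].
If /z/ were underlying and a rule turned it into [d] in isolation, 'wing' would also alternate; but it has [z] in both [reʒɛze] and [reʒɛz].
Therefore /d/ is basic and [z] is derived by intervocalic spirantization (voiced stops become fricatives between vowels).
So 'path' = /lolud/.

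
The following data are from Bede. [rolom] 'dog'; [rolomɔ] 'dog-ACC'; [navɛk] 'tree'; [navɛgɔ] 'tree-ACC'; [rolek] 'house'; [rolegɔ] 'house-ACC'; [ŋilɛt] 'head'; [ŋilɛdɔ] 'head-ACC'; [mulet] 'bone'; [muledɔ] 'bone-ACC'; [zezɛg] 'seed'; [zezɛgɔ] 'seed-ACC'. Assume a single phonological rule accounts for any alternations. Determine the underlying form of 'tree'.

In [navɛk] and [navɛgɔ] the final segment of 'tree' alternates: [k] ~ [g].
But 'seed' keeps [g] in both environments ([zezɛg], [zezɛgɔ]), so there is no rule changing /g/ to [k] in isolation.
The alternation reflects intervocalic voicing: voiceless stops become voiced between vowels. /k/ is underlying.
So 'tree' = /navɛk/.

/navɛk/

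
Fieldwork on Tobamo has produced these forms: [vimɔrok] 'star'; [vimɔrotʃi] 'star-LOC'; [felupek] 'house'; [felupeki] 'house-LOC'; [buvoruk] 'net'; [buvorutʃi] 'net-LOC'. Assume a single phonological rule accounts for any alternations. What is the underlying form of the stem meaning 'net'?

The root 'net' surfaces as [buvoruk] and [buvorutʃi], with a stem-final [k] ~ [tʃ] alternation.
If /k/ were underlying and a rule turned it into [tʃ] before the LOC suffix, 'house' would also alternate; but it has [k] in both [felupek] and [felupeki].
The alternation reflects depalatalization: palato-alveolar /tʃ/ becomes [k] when no front vowel follows. /tʃ/ is underlying.

/buvorutʃ/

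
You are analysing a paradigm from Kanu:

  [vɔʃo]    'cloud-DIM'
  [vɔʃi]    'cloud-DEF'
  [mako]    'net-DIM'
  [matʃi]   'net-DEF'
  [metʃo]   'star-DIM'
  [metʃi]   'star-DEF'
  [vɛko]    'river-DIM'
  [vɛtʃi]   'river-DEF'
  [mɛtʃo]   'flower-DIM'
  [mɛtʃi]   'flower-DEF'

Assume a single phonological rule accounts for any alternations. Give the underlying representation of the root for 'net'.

/mak/

The root 'net' surfaces as [mako] and [matʃi], with a stem-final [k] ~ [tʃ] alternation.
Compare 'flower', with invariant [tʃ] in [mɛtʃo] and [mɛtʃi]: an analysis with underlying /tʃ/ and a rule producing [k] before the DIM suffix would wrongly predict alternation here too.
The alternation reflects palatalization before a front vowel: /k/ becomes palato-alveolar [tʃ] before a front vowel. /k/ is underlying.
The underlying form of 'net' is therefore /mak/.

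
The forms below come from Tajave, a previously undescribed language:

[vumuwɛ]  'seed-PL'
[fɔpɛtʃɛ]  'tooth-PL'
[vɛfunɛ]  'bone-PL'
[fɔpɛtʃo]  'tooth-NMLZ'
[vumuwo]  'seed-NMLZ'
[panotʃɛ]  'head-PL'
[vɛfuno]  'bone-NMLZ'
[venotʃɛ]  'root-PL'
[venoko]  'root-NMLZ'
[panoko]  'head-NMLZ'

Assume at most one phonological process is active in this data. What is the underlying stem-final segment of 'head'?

/k/

The root 'head' surfaces as [panotʃɛ] and [panoko], with a stem-final [tʃ] ~ [k] alternation.
If /tʃ/ were underlying and a rule turned it into [k] before the NMLZ suffix, 'tooth' would also alternate; but it has [tʃ] in both [fɔpɛtʃɛ] and [fɔpɛtʃo].
The underlying segment must be /k/; /k/ becomes palato-alveolar [tʃ] before a front vowel, yielding [tʃ] there.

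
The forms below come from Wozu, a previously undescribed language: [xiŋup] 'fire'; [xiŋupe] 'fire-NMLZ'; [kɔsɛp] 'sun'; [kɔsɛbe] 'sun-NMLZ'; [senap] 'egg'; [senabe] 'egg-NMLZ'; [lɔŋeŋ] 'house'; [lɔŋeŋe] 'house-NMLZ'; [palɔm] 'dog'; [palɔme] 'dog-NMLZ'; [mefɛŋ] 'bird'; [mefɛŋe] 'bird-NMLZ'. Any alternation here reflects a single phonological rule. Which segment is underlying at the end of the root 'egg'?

'egg' shows [p] ~ [b] at the end of the stem ([senap] vs [senabe]).
If /p/ were underlying and a rule turned it into [b] before the NMLZ suffix, 'fire' would also alternate; but it has [p] in both [xiŋup] and [xiŋupe].
The underlying segment must be /b/; voiced obstruents become voiceless word-finally, yielding [p] there.

/b/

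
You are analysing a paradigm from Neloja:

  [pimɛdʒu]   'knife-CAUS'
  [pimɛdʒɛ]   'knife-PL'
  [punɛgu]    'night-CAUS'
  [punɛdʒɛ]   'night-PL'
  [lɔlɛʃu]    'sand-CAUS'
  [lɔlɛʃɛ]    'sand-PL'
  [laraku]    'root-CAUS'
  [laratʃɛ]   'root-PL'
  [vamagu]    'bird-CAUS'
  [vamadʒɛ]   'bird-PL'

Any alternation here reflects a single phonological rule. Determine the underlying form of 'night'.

/punɛg/

In [punɛgu] and [punɛdʒɛ] the final segment of 'night' alternates: [g] ~ [dʒ].
Compare 'knife', with invariant [dʒ] in [pimɛdʒu] and [pimɛdʒɛ]: an analysis with underlying /dʒ/ and a rule producing [g] before the CAUS suffix would wrongly predict alternation here too.
The underlying segment must be /g/; /k/ and /g/ become palato-alveolar [tʃ] and [dʒ] before a front vowel, yielding [dʒ] there.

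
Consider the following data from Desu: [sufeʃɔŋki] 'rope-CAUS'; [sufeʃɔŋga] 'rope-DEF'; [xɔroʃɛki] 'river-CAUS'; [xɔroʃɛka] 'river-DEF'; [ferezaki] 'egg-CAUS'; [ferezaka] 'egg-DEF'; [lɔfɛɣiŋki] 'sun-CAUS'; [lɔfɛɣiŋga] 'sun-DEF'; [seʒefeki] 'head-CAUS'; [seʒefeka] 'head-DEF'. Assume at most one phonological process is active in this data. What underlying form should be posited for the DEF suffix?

The DEF morpheme has two allomorphs, [-ga] and [-ka].
The CAUS suffix, which begins with [k], is invariant after every stem; so [k] is not altered by any rule here.
So the underlying form is /-ga/, and voiced stops become voiceless after a vowel.

/-ga/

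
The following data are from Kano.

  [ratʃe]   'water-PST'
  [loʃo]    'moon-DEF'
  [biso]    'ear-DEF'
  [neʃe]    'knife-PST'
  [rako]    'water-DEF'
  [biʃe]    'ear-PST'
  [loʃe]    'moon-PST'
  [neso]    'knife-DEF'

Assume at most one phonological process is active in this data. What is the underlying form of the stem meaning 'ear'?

The root 'ear' surfaces as [biso] and [biʃe], with a stem-final [s] ~ [ʃ] alternation.
If /ʃ/ were underlying and a rule turned it into [s] before the DEF suffix, 'moon' would also alternate; but it has [ʃ] in both [loʃo] and [loʃe].
The underlying segment must be /s/; /k/ and /s/ become palato-alveolar [tʃ] and [ʃ] before a front vowel, yielding [ʃ] there.
Hence 'ear' is /bis/ underlyingly.

/bis/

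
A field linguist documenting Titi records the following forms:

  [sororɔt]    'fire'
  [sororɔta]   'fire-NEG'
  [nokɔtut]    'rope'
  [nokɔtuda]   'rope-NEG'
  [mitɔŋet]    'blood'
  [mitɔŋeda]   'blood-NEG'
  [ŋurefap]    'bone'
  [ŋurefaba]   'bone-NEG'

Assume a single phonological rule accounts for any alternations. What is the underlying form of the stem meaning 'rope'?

/nokɔtud/

'rope' shows [t] ~ [d] at the end of the stem ([nokɔtut] vs [nokɔtuda]).
Compare 'fire', with invariant [t] in [sororɔt] and [sororɔta]: an analysis with underlying /t/ and a rule producing [d] before the NEG suffix would wrongly predict alternation here too.
Therefore /d/ is basic and [t] is derived by word-final obstruent devoicing (voiced obstruents become voiceless word-finally).
The underlying form of 'rope' is therefore /nokɔtud/.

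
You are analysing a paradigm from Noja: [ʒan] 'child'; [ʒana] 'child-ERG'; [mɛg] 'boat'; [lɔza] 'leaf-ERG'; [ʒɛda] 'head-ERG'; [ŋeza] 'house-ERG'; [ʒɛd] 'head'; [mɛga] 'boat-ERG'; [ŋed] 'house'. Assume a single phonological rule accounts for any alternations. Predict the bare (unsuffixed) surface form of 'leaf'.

The stem for 'house' ends in [z] in [ŋeza] but [d] in [ŋed].
Compare 'head', with invariant [d] in [ʒɛda] and [ʒɛd]: an analysis with underlying /d/ and a rule producing [z] before the ERG suffix would wrongly predict alternation here too.
So /z/ is underlying, and a rule of word-final hardening — voiced fricatives become stops word-finally — gives [d].
The one attested form of 'leaf', [lɔza], shows underlying /lɔz/. Applying the same rule word-finally gives [lɔd].

[lɔd]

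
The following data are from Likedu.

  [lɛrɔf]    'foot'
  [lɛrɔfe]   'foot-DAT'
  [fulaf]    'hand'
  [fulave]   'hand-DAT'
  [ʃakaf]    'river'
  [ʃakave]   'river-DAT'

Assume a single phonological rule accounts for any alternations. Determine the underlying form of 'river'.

In [ʃakaf] and [ʃakave] the final segment of 'river' alternates: [f] ~ [v].
But 'foot' keeps [f] in both environments ([lɛrɔf], [lɛrɔfe]), so there is no rule changing /f/ to [v] before the DAT suffix.
Therefore /v/ is basic and [f] is derived by word-final obstruent devoicing (voiced obstruents become voiceless word-finally).
So 'river' = /ʃakav/.

/ʃakav/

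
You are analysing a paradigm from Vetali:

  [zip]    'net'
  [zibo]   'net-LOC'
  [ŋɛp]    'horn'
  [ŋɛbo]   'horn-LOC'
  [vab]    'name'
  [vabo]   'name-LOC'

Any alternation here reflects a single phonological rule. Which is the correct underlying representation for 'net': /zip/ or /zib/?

In [zip] and [zibo] the final segment of 'net' alternates: [p] ~ [b].
But 'name' keeps [b] in both environments ([vab], [vabo]), so there is no rule changing /b/ to [p] in isolation.
The underlying segment must be /p/; voiceless stops become voiced between vowels, yielding [b] there.

/zip/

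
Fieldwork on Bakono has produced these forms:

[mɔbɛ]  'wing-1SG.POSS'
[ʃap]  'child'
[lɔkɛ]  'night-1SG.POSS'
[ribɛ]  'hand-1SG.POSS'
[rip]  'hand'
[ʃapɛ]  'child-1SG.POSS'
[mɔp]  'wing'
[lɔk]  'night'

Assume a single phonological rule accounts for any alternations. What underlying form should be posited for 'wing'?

/mɔb/

The root 'wing' surfaces as [mɔp] and [mɔbɛ], with a stem-final [p] ~ [b] alternation.
Compare 'child', with invariant [p] in [ʃap] and [ʃapɛ]: an analysis with underlying /p/ and a rule producing [b] before the 1SG.POSS suffix would wrongly predict alternation here too.
Therefore /b/ is basic and [p] is derived by word-final obstruent devoicing (voiced obstruents become voiceless word-finally).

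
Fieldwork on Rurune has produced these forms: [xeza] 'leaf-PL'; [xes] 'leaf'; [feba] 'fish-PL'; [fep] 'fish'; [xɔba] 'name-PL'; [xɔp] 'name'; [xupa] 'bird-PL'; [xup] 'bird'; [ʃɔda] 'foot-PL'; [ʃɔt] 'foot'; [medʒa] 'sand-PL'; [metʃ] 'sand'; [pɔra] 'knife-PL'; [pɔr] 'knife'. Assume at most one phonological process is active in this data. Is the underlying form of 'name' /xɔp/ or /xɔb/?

The root 'name' surfaces as [xɔba] and [xɔp], with a stem-final [b] ~ [p] alternation.
Compare 'bird', with invariant [p] in [xupa] and [xup]: an analysis with underlying /p/ and a rule producing [b] before the PL suffix would wrongly predict alternation here too.
The alternation reflects word-final obstruent devoicing: voiced obstruents become voiceless word-finally. /b/ is underlying.

/xɔb/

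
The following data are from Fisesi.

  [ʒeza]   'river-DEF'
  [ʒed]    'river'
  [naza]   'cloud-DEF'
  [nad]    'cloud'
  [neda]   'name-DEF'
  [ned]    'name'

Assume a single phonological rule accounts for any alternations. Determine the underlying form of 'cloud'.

'cloud' shows [z] ~ [d] at the end of the stem ([naza] vs [nad]).
If /d/ were underlying and a rule turned it into [z] before the DEF suffix, 'name' would also alternate; but it has [d] in both [neda] and [ned].
Therefore /z/ is basic and [d] is derived by word-final hardening (voiced fricatives become stops word-finally).

/naz/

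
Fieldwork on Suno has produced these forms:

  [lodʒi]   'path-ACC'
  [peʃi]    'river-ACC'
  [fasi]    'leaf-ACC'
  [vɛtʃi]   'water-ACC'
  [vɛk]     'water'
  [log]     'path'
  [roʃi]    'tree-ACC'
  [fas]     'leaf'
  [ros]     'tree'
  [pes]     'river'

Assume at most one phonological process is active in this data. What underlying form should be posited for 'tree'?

/roʃ/

In [roʃi] and [ros] the final segment of 'tree' alternates: [ʃ] ~ [s].
Compare 'leaf', with invariant [s] in [fasi] and [fas]: an analysis with underlying /s/ and a rule producing [ʃ] before the ACC suffix would wrongly predict alternation here too.
The alternation reflects depalatalization: palato-alveolar /tʃ/, /dʒ/ and /ʃ/ become [k], [g] and [s] when no front vowel follows. /ʃ/ is underlying.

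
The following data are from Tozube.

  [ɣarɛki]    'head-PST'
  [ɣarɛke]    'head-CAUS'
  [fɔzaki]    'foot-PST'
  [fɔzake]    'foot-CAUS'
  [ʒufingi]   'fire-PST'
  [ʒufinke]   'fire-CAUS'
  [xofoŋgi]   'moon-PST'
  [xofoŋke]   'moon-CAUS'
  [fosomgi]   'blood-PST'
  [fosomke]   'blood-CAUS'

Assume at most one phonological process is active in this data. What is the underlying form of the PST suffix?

The PST suffix surfaces as [-gi] and [-ki], depending on the final segment of the stem.
By contrast the CAUS suffix keeps its initial [k] throughout — that segment must be underlying.
So the underlying form is /-gi/, and voiced stops become voiceless after a vowel.

/-gi/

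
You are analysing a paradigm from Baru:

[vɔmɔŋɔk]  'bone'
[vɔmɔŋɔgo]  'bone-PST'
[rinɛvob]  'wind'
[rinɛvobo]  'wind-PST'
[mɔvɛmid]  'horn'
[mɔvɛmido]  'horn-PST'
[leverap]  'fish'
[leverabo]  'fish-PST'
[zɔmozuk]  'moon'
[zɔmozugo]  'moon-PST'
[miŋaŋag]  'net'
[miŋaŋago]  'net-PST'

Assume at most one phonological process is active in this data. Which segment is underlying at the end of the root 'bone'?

In [vɔmɔŋɔk] and [vɔmɔŋɔgo] the final segment of 'bone' alternates: [k] ~ [g].
If /g/ were underlying and a rule turned it into [k] in isolation, 'net' would also alternate; but it has [g] in both [miŋaŋag] and [miŋaŋago].
Therefore /k/ is basic and [g] is derived by intervocalic voicing (voiceless stops become voiced between vowels).

/k/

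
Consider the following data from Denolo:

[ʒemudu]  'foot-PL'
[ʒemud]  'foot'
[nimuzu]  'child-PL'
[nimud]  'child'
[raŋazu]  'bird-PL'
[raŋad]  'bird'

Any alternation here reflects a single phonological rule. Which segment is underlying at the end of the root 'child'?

The root 'child' surfaces as [nimuzu] and [nimud], with a stem-final [z] ~ [d] alternation.
If /d/ were underlying and a rule turned it into [z] before the PL suffix, 'foot' would also alternate; but it has [d] in both [ʒemudu] and [ʒemud].
The alternation reflects word-final hardening: voiced fricatives become stops word-finally. /z/ is underlying.

/z/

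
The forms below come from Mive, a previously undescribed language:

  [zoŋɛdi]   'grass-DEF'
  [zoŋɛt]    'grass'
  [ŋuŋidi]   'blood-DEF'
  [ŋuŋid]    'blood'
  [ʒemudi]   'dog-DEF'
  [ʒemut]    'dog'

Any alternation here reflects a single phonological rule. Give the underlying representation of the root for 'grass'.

The stem for 'grass' ends in [d] in [zoŋɛdi] but [t] in [zoŋɛt].
Compare 'blood', with invariant [d] in [ŋuŋidi] and [ŋuŋid]: an analysis with underlying /d/ and a rule producing [t] in isolation would wrongly predict alternation here too.
So /t/ is underlying, and a rule of intervocalic voicing — voiceless stops become voiced between vowels — gives [d].
So 'grass' = /zoŋɛt/.

/zoŋɛt/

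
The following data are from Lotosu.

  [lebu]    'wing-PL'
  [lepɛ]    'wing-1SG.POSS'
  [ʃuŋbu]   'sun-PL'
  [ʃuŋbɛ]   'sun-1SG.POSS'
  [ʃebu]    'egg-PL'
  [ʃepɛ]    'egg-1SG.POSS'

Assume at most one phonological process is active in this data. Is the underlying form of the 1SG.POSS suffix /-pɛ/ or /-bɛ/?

/-pɛ/

The 1SG.POSS morpheme has two allomorphs, [-bɛ] and [-pɛ].
By contrast the PL suffix keeps its initial [b] throughout — that segment must be underlying.
So the underlying form is /-pɛ/, and voiceless stops become voiced after a nasal.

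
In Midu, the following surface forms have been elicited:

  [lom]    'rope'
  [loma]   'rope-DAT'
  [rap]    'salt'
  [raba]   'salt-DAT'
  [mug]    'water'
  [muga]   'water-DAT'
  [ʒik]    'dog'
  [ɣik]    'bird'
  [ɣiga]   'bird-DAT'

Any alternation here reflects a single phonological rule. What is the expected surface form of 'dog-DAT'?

[ʒiga]

The stem for 'bird' ends in [k] in [ɣik] but [g] in [ɣiga].
Compare 'water', with invariant [g] in [mug] and [muga]: an analysis with underlying /g/ and a rule producing [k] in isolation would wrongly predict alternation here too.
The alternation reflects intervocalic voicing: voiceless stops become voiced between vowels. /k/ is underlying.
From [ʒik] the stem 'dog' is /ʒik/; between vowels this yields [ʒiga].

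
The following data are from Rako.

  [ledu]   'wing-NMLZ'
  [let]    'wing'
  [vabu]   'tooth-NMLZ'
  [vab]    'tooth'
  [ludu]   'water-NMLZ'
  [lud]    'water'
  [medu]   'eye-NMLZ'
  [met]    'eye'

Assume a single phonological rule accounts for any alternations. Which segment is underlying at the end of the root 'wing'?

The stem for 'wing' ends in [d] in [ledu] but [t] in [let].
If /d/ were underlying and a rule turned it into [t] in isolation, 'water' would also alternate; but it has [d] in both [ludu] and [lud].
So /t/ is underlying, and a rule of intervocalic voicing — voiceless stops become voiced between vowels — gives [d].

/t/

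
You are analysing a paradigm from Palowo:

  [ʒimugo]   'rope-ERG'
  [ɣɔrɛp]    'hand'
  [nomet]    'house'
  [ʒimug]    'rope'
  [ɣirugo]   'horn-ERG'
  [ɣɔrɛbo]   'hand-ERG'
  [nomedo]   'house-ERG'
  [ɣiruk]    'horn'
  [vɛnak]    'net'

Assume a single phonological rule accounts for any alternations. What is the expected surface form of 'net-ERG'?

[vɛnago]

'horn' shows [g] ~ [k] at the end of the stem ([ɣirugo] vs [ɣiruk]).
The stem 'rope' ([ʒimugo], [ʒimug]) shows [g] unchanged in both environments, so [g] cannot be basic with [k] derived in isolation.
The underlying segment must be /k/; voiceless stops become voiced between vowels, yielding [g] there.
The one attested form of 'net', [vɛnak], shows underlying /vɛnak/. Applying the same rule between vowels gives [vɛnago].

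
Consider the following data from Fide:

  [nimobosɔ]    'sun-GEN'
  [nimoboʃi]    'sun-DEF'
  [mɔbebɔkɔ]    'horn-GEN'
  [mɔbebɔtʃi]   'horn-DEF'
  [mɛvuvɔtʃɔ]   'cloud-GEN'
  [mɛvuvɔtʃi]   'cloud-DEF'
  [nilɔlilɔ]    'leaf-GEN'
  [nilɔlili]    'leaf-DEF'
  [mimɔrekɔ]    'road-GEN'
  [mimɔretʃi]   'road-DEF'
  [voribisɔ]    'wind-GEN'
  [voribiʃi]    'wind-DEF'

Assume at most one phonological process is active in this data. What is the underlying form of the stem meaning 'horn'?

'horn' shows [k] ~ [tʃ] at the end of the stem ([mɔbebɔkɔ] vs [mɔbebɔtʃi]).
But 'cloud' keeps [tʃ] in both environments ([mɛvuvɔtʃɔ], [mɛvuvɔtʃi]), so there is no rule changing /tʃ/ to [k] before the GEN suffix.
The alternation reflects palatalization before a front vowel: /k/ and /s/ become palato-alveolar [tʃ] and [ʃ] before a front vowel. /k/ is underlying.
So 'horn' = /mɔbebɔk/.

/mɔbebɔk/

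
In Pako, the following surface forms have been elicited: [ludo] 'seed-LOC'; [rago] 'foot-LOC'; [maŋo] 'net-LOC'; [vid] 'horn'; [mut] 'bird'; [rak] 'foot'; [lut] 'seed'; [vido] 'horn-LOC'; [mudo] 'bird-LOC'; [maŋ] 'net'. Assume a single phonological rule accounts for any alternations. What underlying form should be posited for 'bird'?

/mut/

'bird' shows [d] ~ [t] at the end of the stem ([mudo] vs [mut]).
If /d/ were underlying and a rule turned it into [t] in isolation, 'horn' would also alternate; but it has [d] in both [vido] and [vid].
The alternation reflects intervocalic voicing: voiceless stops become voiced between vowels. /t/ is underlying.
Hence 'bird' is /mut/ underlyingly.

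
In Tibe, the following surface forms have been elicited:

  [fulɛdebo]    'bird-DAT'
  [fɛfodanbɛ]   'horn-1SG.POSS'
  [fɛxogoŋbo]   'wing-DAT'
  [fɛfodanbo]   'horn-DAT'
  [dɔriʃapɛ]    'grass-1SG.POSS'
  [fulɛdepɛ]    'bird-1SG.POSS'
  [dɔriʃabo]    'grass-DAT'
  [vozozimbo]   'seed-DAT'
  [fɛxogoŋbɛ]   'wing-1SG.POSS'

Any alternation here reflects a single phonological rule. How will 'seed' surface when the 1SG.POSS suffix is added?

The 1SG.POSS suffix surfaces as [-bɛ] and [-pɛ], depending on the final segment of the stem.
The DAT suffix, which begins with [b], is invariant after every stem; so [b] is not altered by any rule here.
The 1SG.POSS suffix is therefore /-pɛ/ underlyingly, with post-nasal voicing: voiceless stops become voiced after a nasal.
After 'seed', which ends in a nasal, the suffix surfaces as [-bɛ], giving [vozozimbɛ].

[vozozimbɛ]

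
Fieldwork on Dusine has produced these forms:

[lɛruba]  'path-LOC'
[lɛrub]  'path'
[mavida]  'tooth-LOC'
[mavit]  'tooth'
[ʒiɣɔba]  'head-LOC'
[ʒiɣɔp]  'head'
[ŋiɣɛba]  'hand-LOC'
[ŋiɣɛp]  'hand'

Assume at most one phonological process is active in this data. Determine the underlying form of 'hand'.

/ŋiɣɛp/

The stem for 'hand' ends in [b] in [ŋiɣɛba] but [p] in [ŋiɣɛp].
The stem 'path' ([lɛruba], [lɛrub]) shows [b] unchanged in both environments, so [b] cannot be basic with [p] derived in isolation.
So /p/ is underlying, and a rule of intervocalic voicing — voiceless stops become voiced between vowels — gives [b].
Hence 'hand' is /ŋiɣɛp/ underlyingly.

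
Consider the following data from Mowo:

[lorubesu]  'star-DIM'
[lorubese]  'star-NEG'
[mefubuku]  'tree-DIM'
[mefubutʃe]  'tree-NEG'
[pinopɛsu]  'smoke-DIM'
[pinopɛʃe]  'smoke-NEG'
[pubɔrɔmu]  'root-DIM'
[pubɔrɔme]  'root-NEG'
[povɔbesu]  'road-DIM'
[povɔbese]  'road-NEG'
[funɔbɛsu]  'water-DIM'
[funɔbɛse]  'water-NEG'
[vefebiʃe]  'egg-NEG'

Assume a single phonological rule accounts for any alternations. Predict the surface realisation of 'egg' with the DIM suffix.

The stem for 'smoke' ends in [s] in [pinopɛsu] but [ʃ] in [pinopɛʃe].
Compare 'water', with invariant [s] in [funɔbɛsu] and [funɔbɛse]: an analysis with underlying /s/ and a rule producing [ʃ] before the NEG suffix would wrongly predict alternation here too.
Therefore /ʃ/ is basic and [s] is derived by depalatalization (palato-alveolar /tʃ/ and /ʃ/ become [k] and [s] when no front vowel follows).
The one attested form of 'egg', [vefebiʃe], shows underlying /vefebiʃ/. Applying the same rule when no front vowel follows gives [vefebisu].

[vefebisu]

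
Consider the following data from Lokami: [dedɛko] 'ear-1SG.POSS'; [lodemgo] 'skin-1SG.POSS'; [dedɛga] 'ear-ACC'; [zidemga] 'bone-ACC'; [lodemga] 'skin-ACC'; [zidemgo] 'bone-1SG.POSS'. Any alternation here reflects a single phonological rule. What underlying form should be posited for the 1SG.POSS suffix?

/-ko/

The 1SG.POSS morpheme has two allomorphs, [-go] and [-ko].
The ACC suffix, which begins with [g], is invariant after every stem; so [g] is not altered by any rule here.
The 1SG.POSS suffix is therefore /-ko/ underlyingly, with post-nasal voicing: voiceless stops become voiced after a nasal.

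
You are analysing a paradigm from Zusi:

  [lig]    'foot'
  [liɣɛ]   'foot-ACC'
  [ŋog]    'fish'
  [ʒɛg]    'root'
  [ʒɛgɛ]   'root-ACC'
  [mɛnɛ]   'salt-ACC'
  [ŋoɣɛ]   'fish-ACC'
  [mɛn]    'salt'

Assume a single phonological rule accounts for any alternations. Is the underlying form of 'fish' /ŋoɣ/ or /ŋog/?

The root 'fish' surfaces as [ŋog] and [ŋoɣɛ], with a stem-final [g] ~ [ɣ] alternation.
But 'root' keeps [g] in both environments ([ʒɛg], [ʒɛgɛ]), so there is no rule changing /g/ to [ɣ] before the ACC suffix.
Therefore /ɣ/ is basic and [g] is derived by word-final hardening (voiced fricatives become stops word-finally).

/ŋoɣ/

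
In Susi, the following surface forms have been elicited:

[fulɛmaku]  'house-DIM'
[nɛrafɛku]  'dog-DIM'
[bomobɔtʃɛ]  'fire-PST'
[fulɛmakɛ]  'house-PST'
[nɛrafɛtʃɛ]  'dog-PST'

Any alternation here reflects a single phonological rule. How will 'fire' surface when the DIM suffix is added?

[bomobɔku]

The root 'dog' surfaces as [nɛrafɛtʃɛ] and [nɛrafɛku], with a stem-final [tʃ] ~ [k] alternation.
But 'house' keeps [k] in both environments ([fulɛmakɛ], [fulɛmaku]), so there is no rule changing /k/ to [tʃ] before the PST suffix.
Therefore /tʃ/ is basic and [k] is derived by depalatalization (palato-alveolar /tʃ/ becomes [k] when no front vowel follows).
The one attested form of 'fire', [bomobɔtʃɛ], shows underlying /bomobɔtʃ/. Applying the same rule when no front vowel follows gives [bomobɔku].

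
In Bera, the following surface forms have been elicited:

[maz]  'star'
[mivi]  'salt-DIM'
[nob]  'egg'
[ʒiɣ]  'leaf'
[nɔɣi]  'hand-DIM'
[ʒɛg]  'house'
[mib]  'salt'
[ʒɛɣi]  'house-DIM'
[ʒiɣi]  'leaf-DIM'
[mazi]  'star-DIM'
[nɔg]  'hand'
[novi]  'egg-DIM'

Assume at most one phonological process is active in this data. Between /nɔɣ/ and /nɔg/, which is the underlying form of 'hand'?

/nɔg/

'hand' shows [ɣ] ~ [g] at the end of the stem ([nɔɣi] vs [nɔg]).
Compare 'leaf', with invariant [ɣ] in [ʒiɣi] and [ʒiɣ]: an analysis with underlying /ɣ/ and a rule producing [g] in isolation would wrongly predict alternation here too.
The alternation reflects intervocalic spirantization: voiced stops become fricatives between vowels. /g/ is underlying.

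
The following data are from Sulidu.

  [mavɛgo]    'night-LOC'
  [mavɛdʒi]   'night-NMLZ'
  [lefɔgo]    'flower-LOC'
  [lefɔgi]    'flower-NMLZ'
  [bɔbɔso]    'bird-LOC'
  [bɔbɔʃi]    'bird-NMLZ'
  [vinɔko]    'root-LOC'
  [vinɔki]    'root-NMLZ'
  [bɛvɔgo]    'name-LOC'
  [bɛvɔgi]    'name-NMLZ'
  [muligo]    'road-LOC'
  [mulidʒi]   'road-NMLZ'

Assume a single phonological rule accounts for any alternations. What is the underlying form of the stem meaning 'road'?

The stem for 'road' ends in [g] in [muligo] but [dʒ] in [mulidʒi].
The stem 'flower' ([lefɔgo], [lefɔgi]) shows [g] unchanged in both environments, so [g] cannot be basic with [dʒ] derived before the NMLZ suffix.
Therefore /dʒ/ is basic and [g] is derived by depalatalization (palato-alveolar /dʒ/ and /ʃ/ become [g] and [s] when no front vowel follows).
So 'road' = /mulidʒ/.

/mulidʒ/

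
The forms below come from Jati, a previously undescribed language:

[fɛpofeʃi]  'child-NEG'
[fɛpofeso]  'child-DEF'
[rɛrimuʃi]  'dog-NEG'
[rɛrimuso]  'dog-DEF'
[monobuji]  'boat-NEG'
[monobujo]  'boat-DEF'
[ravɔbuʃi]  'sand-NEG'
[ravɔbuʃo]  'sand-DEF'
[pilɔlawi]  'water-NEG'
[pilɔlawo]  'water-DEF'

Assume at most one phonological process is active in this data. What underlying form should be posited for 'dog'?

/rɛrimus/

The stem for 'dog' ends in [ʃ] in [rɛrimuʃi] but [s] in [rɛrimuso].
Compare 'sand', with invariant [ʃ] in [ravɔbuʃi] and [ravɔbuʃo]: an analysis with underlying /ʃ/ and a rule producing [s] before the DEF suffix would wrongly predict alternation here too.
Therefore /s/ is basic and [ʃ] is derived by palatalization before a front vowel (/s/ becomes palato-alveolar [ʃ] before a front vowel).
The underlying form of 'dog' is therefore /rɛrimus/.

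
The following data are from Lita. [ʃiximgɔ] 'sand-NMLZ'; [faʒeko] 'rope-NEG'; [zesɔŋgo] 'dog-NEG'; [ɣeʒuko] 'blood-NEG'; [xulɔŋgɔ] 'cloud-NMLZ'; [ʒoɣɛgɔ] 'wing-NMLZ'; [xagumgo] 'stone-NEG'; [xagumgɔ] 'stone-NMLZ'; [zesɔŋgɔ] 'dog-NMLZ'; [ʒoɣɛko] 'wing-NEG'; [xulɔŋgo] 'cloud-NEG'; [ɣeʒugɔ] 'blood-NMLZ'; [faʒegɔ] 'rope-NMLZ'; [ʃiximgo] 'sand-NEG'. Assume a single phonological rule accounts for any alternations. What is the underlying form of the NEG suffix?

/-ko/

The NEG morpheme has two allomorphs, [-go] and [-ko].
The NMLZ suffix, which begins with [g], is invariant after every stem; so [g] is not altered by any rule here.
The NEG suffix is therefore /-ko/ underlyingly, with post-nasal voicing: voiceless stops become voiced after a nasal.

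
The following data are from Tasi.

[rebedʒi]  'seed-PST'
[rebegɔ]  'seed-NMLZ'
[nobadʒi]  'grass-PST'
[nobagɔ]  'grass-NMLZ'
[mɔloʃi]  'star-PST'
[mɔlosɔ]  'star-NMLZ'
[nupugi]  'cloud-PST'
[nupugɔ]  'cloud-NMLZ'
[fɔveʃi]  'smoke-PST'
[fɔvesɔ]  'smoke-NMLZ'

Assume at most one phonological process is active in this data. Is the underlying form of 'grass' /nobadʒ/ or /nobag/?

/nobadʒ/

The root 'grass' surfaces as [nobadʒi] and [nobagɔ], with a stem-final [dʒ] ~ [g] alternation.
If /g/ were underlying and a rule turned it into [dʒ] before the PST suffix, 'cloud' would also alternate; but it has [g] in both [nupugi] and [nupugɔ].
Therefore /dʒ/ is basic and [g] is derived by depalatalization (palato-alveolar /dʒ/ and /ʃ/ become [g] and [s] when no front vowel follows).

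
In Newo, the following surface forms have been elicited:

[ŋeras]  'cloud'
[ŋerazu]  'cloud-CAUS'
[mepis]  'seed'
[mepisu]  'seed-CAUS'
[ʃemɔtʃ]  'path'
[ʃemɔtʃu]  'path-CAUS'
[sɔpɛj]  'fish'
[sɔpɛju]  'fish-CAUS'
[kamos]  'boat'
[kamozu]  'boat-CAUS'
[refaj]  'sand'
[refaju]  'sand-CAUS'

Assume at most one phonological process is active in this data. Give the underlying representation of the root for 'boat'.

'boat' shows [s] ~ [z] at the end of the stem ([kamos] vs [kamozu]).
But 'seed' keeps [s] in both environments ([mepis], [mepisu]), so there is no rule changing /s/ to [z] before the CAUS suffix.
The underlying segment must be /z/; voiced obstruents become voiceless word-finally, yielding [s] there.
Hence 'boat' is /kamoz/ underlyingly.

/kamoz/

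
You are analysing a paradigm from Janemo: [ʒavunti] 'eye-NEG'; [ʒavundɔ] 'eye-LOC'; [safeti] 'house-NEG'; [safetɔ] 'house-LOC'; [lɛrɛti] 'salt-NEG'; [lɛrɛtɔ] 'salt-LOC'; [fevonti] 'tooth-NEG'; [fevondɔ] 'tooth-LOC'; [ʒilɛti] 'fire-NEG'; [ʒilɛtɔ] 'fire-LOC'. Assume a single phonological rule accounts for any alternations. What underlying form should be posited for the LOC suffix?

/-dɔ/

The LOC morpheme has two allomorphs, [-dɔ] and [-tɔ].
By contrast the NEG suffix keeps its initial [t] throughout — that segment must be underlying.
So the underlying form is /-dɔ/, and voiced stops become voiceless after a vowel.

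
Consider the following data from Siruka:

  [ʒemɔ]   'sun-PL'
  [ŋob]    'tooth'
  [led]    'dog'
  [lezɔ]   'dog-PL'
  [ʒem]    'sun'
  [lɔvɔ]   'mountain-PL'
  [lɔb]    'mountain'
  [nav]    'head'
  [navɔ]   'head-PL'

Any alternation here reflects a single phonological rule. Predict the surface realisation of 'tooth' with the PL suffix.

The stem for 'mountain' ends in [v] in [lɔvɔ] but [b] in [lɔb].
But 'head' keeps [v] in both environments ([navɔ], [nav]), so there is no rule changing /v/ to [b] in isolation.
The underlying segment must be /b/; voiced stops become fricatives between vowels, yielding [v] there.
The one attested form of 'tooth', [ŋob], shows underlying /ŋob/. Applying the same rule between vowels gives [ŋovɔ].

[ŋovɔ]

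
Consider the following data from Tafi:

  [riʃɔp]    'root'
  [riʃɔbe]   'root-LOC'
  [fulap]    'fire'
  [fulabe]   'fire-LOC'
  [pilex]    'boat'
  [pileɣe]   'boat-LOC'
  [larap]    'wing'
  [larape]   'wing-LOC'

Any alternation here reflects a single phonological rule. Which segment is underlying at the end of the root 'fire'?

/b/

'fire' shows [p] ~ [b] at the end of the stem ([fulap] vs [fulabe]).
Compare 'wing', with invariant [p] in [larap] and [larape]: an analysis with underlying /p/ and a rule producing [b] before the LOC suffix would wrongly predict alternation here too.
So /b/ is underlying, and a rule of word-final obstruent devoicing — voiced obstruents become voiceless word-finally — gives [p].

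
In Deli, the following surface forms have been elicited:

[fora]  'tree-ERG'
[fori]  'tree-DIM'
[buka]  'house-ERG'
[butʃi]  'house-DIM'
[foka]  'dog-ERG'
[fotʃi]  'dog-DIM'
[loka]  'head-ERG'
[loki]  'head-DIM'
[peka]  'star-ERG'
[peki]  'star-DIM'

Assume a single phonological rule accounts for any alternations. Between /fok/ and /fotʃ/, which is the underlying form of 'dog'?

/fotʃ/

'dog' shows [k] ~ [tʃ] at the end of the stem ([foka] vs [fotʃi]).
The stem 'star' ([peka], [peki]) shows [k] unchanged in both environments, so [k] cannot be basic with [tʃ] derived before the DIM suffix.
The alternation reflects depalatalization: palato-alveolar /tʃ/ becomes [k] when no front vowel follows. /tʃ/ is underlying.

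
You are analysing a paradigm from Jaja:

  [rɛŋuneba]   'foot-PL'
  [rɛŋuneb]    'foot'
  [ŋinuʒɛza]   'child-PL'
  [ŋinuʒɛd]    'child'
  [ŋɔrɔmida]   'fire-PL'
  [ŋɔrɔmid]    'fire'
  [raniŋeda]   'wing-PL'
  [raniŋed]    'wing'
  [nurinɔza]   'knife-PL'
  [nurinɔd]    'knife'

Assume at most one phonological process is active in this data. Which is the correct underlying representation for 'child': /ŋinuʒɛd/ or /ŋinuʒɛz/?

/ŋinuʒɛz/

The root 'child' surfaces as [ŋinuʒɛza] and [ŋinuʒɛd], with a stem-final [z] ~ [d] alternation.
But 'fire' keeps [d] in both environments ([ŋɔrɔmida], [ŋɔrɔmid]), so there is no rule changing /d/ to [z] before the PL suffix.
So /z/ is underlying, and a rule of word-final hardening — voiced fricatives become stops word-finally — gives [d].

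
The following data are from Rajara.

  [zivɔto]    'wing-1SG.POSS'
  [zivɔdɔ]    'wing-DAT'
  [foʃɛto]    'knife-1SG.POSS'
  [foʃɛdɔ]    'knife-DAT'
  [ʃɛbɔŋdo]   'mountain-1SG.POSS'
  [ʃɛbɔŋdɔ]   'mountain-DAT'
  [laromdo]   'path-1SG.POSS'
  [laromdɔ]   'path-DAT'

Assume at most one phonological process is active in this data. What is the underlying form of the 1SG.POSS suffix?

The 1SG.POSS morpheme has two allomorphs, [-do] and [-to].
The DAT suffix, which begins with [d], is invariant after every stem; so [d] is not altered by any rule here.
So the underlying form is /-to/, and voiceless stops become voiced after a nasal.

/-to/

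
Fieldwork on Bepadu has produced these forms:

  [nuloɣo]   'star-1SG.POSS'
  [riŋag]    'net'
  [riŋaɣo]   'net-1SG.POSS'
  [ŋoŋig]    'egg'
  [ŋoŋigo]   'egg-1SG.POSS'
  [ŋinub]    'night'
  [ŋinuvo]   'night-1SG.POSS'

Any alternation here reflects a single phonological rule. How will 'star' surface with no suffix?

The root 'net' surfaces as [riŋag] and [riŋaɣo], with a stem-final [g] ~ [ɣ] alternation.
The stem 'egg' ([ŋoŋig], [ŋoŋigo]) shows [g] unchanged in both environments, so [g] cannot be basic with [ɣ] derived before the 1SG.POSS suffix.
The underlying segment must be /ɣ/; voiced fricatives become stops word-finally, yielding [g] there.
From [nuloɣo] the stem 'star' is /nuloɣ/; word-finally this yields [nulog].

[nulog]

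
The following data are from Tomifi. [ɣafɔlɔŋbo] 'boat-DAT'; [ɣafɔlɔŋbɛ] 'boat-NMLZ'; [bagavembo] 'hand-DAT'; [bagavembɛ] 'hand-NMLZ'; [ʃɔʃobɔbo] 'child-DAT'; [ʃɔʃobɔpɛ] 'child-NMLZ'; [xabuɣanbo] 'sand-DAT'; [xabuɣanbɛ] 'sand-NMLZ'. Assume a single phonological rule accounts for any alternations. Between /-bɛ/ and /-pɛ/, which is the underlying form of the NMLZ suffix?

The NMLZ morpheme has two allomorphs, [-bɛ] and [-pɛ].
The DAT suffix, which begins with [b], is invariant after every stem; so [b] is not altered by any rule here.
So the underlying form is /-pɛ/, and voiceless stops become voiced after a nasal.

/-pɛ/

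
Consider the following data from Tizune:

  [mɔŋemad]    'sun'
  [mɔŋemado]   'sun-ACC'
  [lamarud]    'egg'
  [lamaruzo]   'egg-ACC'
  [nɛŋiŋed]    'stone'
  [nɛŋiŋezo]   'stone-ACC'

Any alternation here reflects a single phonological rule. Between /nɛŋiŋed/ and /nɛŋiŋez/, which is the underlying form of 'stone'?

/nɛŋiŋez/

'stone' shows [d] ~ [z] at the end of the stem ([nɛŋiŋed] vs [nɛŋiŋezo]).
But 'sun' keeps [d] in both environments ([mɔŋemad], [mɔŋemado]), so there is no rule changing /d/ to [z] before the ACC suffix.
The underlying segment must be /z/; voiced fricatives become stops word-finally, yielding [d] there.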